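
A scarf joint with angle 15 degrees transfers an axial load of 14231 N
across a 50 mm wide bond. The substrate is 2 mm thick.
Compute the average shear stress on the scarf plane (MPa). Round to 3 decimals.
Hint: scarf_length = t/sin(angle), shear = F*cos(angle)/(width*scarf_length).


scarf_length = 2 / sin(15 deg) = 7.7274 mm
cos(15 deg) = 0.965926
shear stress = 14231 * 0.965926 / (50 * 7.7274)
= 35.578 MPa

35.578


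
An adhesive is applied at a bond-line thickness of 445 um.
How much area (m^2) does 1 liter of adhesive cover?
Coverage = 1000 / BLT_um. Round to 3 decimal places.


Coverage = 1000 / 445 = 2.247 m^2

2.247


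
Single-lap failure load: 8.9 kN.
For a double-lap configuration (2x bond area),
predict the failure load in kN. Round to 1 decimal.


Failure load = 8.9 * 2 = 17.8 kN

17.8


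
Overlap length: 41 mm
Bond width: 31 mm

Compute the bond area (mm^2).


Bond area = 41 * 31 = 1271 mm^2

1271


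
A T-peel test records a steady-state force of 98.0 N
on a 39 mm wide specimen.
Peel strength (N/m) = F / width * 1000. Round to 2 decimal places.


Peel strength = 98.0 / 39 * 1000
= 2512.82 N/m

2512.82


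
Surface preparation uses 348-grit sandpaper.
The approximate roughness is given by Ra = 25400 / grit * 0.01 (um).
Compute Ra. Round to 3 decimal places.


Ra = 25400 / 348 * 0.01
= 254 / 348
= 0.730 um

0.730


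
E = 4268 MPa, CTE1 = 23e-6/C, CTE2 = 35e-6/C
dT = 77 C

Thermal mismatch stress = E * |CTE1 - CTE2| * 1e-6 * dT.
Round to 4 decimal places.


= 4268 * 12e-6 * 77
= 3.9436 MPa

3.9436


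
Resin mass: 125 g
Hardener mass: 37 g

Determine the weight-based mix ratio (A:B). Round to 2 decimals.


Ratio = 125 / 37 = 3.38

3.38


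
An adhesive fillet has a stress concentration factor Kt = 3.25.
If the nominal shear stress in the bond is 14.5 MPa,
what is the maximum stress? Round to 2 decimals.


Max stress = 14.5 * 3.25 = 47.13 MPa

47.13


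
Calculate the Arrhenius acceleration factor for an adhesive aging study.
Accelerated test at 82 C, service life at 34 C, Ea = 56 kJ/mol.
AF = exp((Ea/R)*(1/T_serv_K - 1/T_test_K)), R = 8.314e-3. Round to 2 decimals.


T_test = 355.15 K, T_serv = 307.15 K
Ea/R = 56 / 0.008314 = 6735.63
AF = exp(6735.63 * (1/307.15 - 1/355.15))
= 19.37

19.37


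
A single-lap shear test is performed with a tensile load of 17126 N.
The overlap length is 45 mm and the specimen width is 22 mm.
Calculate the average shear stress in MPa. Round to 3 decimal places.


Shear stress = F / (overlap * width)
= 17126 / (45 * 22)
= 17126 / 990
= 17.299 MPa

17.299


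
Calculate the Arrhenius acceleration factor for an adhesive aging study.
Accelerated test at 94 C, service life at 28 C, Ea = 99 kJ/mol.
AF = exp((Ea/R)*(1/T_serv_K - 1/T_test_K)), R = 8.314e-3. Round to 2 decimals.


T_test = 367.15 K, T_serv = 301.15 K
Ea/R = 99 / 0.008314 = 11907.63
AF = exp(11907.63 * (1/301.15 - 1/367.15))
= 1221.61

1221.61


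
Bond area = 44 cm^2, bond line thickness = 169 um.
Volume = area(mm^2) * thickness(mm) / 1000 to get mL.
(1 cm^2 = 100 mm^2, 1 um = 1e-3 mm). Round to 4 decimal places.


area_mm2 = 44 * 100 = 4400
blt_mm = 169 * 1e-3 = 0.169
vol_mm3 = 4400 * 0.169 = 743.6
vol_mL = 743.6 / 1000 = 0.7436 mL

0.7436


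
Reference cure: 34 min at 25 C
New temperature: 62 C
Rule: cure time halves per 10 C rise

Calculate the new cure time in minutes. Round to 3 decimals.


factor = 2^((62-25)/10) = 12.9960
t_new = 34 / 12.9960 = 2.616 min

2.616


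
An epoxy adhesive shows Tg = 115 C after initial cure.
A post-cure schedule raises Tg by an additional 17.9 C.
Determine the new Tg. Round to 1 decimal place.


New Tg = 115 + 17.9
= 132.9 C

132.9


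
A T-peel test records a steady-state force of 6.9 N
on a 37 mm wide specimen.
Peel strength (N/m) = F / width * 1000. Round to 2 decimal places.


Peel strength = 6.9 / 37 * 1000
= 186.49 N/m

186.49


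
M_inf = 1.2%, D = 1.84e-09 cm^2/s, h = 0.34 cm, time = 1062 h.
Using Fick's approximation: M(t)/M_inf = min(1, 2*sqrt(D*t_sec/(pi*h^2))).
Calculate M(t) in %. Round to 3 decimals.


t = 3823200 s
ratio = min(1, 2*sqrt(1.84e-09*3823200/(pi*0.1156)))
= 0.278355
M(t) = 1.2 * 0.278355 = 0.334%

0.334


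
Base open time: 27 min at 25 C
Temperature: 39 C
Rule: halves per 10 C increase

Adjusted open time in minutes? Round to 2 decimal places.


Acceleration = 2^((39-25)/10) = 2.6390
Open time = 27 / 2.6390 = 10.23 min

10.23


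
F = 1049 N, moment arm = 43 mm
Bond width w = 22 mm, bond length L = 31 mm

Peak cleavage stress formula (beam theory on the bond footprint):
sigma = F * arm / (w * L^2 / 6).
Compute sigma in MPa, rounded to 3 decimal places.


sigma = (1049 * 43) / (22 * 961 / 6)
= 45107 * 6 / 21142
= 270642 / 21142
= 12.801 MPa

12.801


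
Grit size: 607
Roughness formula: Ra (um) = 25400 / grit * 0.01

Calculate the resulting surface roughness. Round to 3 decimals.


Ra = 25400 / 607 * 0.01
= 0.418 um

0.418


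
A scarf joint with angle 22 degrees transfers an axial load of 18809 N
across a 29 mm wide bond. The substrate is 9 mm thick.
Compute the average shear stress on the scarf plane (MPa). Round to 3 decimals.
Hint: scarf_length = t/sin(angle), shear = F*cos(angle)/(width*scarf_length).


scarf_length = 9 / sin(22 deg) = 24.0252 mm
cos(22 deg) = 0.927184
shear stress = 18809 * 0.927184 / (29 * 24.0252)
= 25.030 MPa

25.030


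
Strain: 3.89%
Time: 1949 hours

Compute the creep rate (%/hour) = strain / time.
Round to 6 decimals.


Creep rate = 3.89 / 1949
= 0.001996 %/h

0.001996


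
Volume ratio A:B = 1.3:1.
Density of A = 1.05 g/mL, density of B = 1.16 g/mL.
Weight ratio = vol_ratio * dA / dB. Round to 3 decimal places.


Wt ratio = 1.3 * 1.05 / 1.16
= 1.177

1.177


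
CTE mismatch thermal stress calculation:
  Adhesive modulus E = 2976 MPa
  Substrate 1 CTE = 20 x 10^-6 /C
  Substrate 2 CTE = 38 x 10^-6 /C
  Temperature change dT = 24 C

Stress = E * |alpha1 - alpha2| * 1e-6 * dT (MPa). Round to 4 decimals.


delta_alpha = |20 - 38| = 18 x 10^-6/C
Stress = 2976 * 18e-6 * 24
= 1.2856 MPa

1.2856


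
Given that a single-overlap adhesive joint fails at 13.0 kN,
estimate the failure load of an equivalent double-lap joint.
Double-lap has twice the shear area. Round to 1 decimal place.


Double-lap factor = 2
Expected load = 13.0 * 2 = 26.0 kN

26.0


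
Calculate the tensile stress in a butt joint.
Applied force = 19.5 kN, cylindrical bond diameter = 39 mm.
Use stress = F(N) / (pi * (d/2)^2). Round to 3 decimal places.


A = pi * 19.5^2 = 1194.5906 mm^2
sigma = 19500.0 / 1194.5906 = 16.324 MPa

16.324


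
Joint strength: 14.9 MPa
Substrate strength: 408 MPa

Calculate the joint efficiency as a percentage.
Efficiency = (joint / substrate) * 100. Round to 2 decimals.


Efficiency = (14.9 / 408) * 100 = 3.65%

3.65


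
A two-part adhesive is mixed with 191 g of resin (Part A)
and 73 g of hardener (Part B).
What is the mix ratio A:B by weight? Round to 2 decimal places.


Mix ratio = mass_A / mass_B
= 191 / 73
= 2.62

2.62


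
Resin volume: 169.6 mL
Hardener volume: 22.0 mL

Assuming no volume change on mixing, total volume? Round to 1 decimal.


V_total = 169.6 + 22.0 = 191.6 mL

191.6


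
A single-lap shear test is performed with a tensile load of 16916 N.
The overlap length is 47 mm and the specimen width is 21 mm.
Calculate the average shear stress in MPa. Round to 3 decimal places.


Shear stress = F / (overlap * width)
= 16916 / (47 * 21)
= 16916 / 987
= 17.139 MPa

17.139


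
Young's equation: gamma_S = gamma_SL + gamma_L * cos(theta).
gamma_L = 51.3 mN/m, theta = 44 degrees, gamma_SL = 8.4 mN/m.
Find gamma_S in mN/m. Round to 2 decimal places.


cos(44 deg) = 0.719340
gamma_S = 8.4 + 51.3 * 0.719340
= 45.30 mN/m

45.30


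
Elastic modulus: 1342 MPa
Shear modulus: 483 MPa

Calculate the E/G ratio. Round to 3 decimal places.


E / G = 1342 / 483 = 2.778

2.778


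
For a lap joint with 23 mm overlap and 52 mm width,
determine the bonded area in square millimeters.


Area = 23 * 52 = 1196 mm^2

1196


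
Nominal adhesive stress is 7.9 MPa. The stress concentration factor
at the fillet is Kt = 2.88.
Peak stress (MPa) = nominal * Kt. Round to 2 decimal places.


Peak = 7.9 * 2.88 = 22.75 MPa

22.75


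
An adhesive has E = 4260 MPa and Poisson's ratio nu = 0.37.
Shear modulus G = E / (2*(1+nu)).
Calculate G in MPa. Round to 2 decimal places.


G = 4260 / (2*(1+0.37))
= 4260 / 2.74
= 1554.74 MPa

1554.74


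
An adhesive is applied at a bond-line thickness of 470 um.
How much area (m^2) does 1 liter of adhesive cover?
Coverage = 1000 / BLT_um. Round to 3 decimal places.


Coverage = 1000 / 470 = 2.128 m^2

2.128


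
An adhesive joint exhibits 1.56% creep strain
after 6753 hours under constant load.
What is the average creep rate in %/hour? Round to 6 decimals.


Creep rate = strain / time
= 1.56 / 6753
= 0.000231 %/h

0.000231


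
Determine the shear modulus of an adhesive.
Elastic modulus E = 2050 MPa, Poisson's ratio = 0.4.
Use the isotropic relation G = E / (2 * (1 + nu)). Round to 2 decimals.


G = 2050 / (2*(1+0.4)) = 2050 / 2.80
= 732.14 MPa

732.14


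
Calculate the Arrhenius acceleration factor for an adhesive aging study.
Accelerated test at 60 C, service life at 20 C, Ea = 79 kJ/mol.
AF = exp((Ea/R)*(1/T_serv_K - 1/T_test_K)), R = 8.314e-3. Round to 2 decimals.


T_test = 333.15 K, T_serv = 293.15 K
Ea/R = 79 / 0.008314 = 9502.04
AF = exp(9502.04 * (1/293.15 - 1/333.15))
= 49.00

49.00


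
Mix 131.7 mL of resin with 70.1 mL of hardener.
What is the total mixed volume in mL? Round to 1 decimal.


Total = 131.7 + 70.1 = 201.8 mL

201.8


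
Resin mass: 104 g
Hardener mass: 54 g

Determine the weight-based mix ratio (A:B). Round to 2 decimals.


Ratio = 104 / 54 = 1.93

1.93


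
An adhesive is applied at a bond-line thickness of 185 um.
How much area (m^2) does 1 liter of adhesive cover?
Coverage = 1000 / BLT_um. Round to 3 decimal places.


Coverage = 1000 / 185 = 5.405 m^2

5.405


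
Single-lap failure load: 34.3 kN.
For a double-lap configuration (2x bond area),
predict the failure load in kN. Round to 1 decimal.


Failure load = 34.3 * 2 = 68.6 kN

68.6


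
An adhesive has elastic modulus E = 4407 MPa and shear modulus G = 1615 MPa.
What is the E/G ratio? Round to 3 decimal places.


E/G = 4407 / 1615 = 2.729

2.729


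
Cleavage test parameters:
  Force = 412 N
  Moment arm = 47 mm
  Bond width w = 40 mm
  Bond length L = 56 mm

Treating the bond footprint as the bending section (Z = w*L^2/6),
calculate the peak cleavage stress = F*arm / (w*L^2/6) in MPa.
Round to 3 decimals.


M = 412 * 47 = 19364 N*mm
Z = 40 * 56^2 / 6 = 125440 / 6 mm^3
sigma = M / Z = 6 * 19364 / 125440 = 116184 / 125440
= 0.926 MPa

0.926


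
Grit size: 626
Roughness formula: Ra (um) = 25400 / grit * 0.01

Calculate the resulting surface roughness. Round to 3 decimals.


Ra = 25400 / 626 * 0.01
= 0.406 um

0.406


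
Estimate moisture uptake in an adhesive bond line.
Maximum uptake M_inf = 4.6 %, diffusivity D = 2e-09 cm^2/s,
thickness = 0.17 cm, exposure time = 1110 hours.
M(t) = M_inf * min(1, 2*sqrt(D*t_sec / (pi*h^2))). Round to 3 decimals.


Convert time: 1110 h = 3996000 s
ratio = min(1, 2*sqrt(2e-09*3996000/(pi*0.17^2)))
= 0.593381
M(t) = 4.6 * 0.593381 = 2.730%

2.730


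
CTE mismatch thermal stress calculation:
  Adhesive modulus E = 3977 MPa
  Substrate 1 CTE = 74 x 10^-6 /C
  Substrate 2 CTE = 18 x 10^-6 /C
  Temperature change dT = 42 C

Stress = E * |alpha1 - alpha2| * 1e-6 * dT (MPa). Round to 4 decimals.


delta_alpha = |74 - 18| = 56 x 10^-6/C
Stress = 3977 * 56e-6 * 42
= 9.3539 MPa

9.3539


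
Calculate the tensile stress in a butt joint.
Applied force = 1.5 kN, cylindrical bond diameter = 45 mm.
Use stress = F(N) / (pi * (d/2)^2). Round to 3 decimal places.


A = pi * 22.5^2 = 1590.4313 mm^2
sigma = 1500.0 / 1590.4313 = 0.943 MPa

0.943


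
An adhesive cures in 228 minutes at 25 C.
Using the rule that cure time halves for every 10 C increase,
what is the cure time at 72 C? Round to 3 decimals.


Factor = 2^((72 - 25) / 10) = 25.9921
Cure time = 228 / 25.9921
= 8.772 minutes

8.772


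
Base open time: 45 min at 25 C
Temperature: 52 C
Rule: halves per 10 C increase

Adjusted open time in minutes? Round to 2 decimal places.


Acceleration = 2^((52-25)/10) = 6.4980
Open time = 45 / 6.4980 = 6.93 min

6.93


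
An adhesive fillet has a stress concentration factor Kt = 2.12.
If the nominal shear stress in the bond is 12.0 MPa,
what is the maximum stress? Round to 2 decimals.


Max stress = 12.0 * 2.12 = 25.44 MPa

25.44


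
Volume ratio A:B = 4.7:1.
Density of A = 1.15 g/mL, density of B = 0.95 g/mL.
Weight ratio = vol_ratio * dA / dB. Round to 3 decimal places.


Wt ratio = 4.7 * 1.15 / 0.95
= 5.689

5.689


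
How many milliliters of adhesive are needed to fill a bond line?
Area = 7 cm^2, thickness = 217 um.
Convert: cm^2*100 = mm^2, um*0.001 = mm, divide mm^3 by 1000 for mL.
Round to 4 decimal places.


= (7 * 100) * (217 * 0.001) / 1000
= 0.1519 mL

0.1519


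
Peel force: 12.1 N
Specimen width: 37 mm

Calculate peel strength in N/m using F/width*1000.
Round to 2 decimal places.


Peel strength = 12.1 / 37 * 1000 = 327.03 N/m

327.03


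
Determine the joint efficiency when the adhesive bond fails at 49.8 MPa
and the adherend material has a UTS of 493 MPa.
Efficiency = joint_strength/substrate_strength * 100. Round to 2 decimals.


Joint efficiency = 49.8 / 493 * 100
= 10.10%

10.10


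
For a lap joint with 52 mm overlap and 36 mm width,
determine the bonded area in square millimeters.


Area = 52 * 36 = 1872 mm^2

1872


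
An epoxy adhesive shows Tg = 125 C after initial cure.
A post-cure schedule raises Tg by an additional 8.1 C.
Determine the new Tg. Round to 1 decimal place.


New Tg = 125 + 8.1
= 133.1 C

133.1


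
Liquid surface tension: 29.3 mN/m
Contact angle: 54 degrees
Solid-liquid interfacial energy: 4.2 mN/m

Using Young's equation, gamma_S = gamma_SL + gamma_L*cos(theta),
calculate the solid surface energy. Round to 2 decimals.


gamma_S = 4.2 + 29.3 * cos(54)
= 21.42 mN/m

21.42


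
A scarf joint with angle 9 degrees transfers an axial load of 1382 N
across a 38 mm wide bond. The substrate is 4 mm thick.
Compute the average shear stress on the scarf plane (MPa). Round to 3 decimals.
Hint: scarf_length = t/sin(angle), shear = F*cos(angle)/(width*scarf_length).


scarf_length = 4 / sin(9 deg) = 25.5698 mm
cos(9 deg) = 0.987688
shear stress = 1382 * 0.987688 / (38 * 25.5698)
= 1.405 MPa

1.405


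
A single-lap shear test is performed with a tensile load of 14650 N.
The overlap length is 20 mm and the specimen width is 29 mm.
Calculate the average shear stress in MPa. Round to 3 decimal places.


Shear stress = F / (overlap * width)
= 14650 / (20 * 29)
= 14650 / 580
= 25.259 MPa

25.259


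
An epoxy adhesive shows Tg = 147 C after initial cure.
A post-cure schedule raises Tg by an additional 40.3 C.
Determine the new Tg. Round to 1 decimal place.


New Tg = 147 + 40.3
= 187.3 C

187.3


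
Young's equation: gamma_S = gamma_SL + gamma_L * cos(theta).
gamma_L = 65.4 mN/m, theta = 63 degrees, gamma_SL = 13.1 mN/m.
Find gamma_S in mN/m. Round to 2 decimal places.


cos(63 deg) = 0.453990
gamma_S = 13.1 + 65.4 * 0.453990
= 42.79 mN/m

42.79


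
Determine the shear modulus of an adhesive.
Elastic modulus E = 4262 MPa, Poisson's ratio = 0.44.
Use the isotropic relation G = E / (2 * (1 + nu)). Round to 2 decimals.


G = 4262 / (2*(1+0.44)) = 4262 / 2.88
= 1479.86 MPa

1479.86


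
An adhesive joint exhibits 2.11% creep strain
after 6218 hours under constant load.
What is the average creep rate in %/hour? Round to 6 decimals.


Creep rate = strain / time
= 2.11 / 6218
= 0.000339 %/h

0.000339


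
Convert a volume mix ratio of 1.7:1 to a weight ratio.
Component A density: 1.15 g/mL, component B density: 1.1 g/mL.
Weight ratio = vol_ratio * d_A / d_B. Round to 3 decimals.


= 1.7 * 1.15 / 1.1 = 1.777

1.777


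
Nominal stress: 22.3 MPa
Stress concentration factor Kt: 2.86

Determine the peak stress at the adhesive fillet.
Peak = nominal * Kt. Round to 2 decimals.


Peak stress = 22.3 * 2.86
= 63.78 MPa

63.78


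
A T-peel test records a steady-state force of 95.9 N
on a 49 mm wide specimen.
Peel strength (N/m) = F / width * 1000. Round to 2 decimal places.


Peel strength = 95.9 / 49 * 1000
= 1957.14 N/m

1957.14


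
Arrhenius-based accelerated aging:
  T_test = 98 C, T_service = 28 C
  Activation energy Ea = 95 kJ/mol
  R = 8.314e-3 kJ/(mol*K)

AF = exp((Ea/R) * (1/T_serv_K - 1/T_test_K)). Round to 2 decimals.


T_test_K = 371.15, T_serv_K = 301.15
AF = exp((95/8.314e-3) * (1/301.15 - 1/371.15))
= 1281.96

1281.96


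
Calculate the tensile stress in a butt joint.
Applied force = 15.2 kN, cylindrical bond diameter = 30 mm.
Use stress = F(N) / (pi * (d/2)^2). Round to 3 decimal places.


A = pi * 15.0^2 = 706.8583 mm^2
sigma = 15200.0 / 706.8583 = 21.504 MPa

21.504


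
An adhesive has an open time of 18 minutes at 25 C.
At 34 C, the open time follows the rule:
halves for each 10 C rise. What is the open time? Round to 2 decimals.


Factor = 2^((34-25)/10) = 1.8661
Open time = 18 / 1.8661 = 9.65 min

9.65


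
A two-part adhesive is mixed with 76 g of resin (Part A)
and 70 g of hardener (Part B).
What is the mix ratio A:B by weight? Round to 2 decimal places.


Mix ratio = mass_A / mass_B
= 76 / 70
= 1.09

1.09


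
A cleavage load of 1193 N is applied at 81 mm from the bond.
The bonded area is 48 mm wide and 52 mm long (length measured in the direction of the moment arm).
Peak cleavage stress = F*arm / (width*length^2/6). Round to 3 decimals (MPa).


Moment = 1193 * 81 = 96633 N*mm
Section modulus = 48 * 2704 / 6 = 129792 / 6 mm^3
Stress = 96633 / (129792 / 6) = 579798 / 129792
= 4.467 MPa

4.467


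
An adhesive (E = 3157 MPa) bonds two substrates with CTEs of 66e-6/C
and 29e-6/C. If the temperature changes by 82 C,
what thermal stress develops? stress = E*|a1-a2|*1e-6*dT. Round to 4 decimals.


Stress = 3157 * |66 - 29| * 1e-6 * 82
= 9.5783 MPa

9.5783


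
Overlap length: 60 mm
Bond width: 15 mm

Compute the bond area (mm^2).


Bond area = 60 * 15 = 900 mm^2

900


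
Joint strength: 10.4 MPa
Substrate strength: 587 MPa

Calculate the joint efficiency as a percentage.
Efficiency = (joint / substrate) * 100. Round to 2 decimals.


Efficiency = (10.4 / 587) * 100 = 1.77%

1.77


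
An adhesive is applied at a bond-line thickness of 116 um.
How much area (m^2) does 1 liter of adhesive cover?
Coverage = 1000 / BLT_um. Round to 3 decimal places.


Coverage = 1000 / 116 = 8.621 m^2

8.621


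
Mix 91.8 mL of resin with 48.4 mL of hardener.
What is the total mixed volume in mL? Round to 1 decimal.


Total = 91.8 + 48.4 = 140.2 mL

140.2


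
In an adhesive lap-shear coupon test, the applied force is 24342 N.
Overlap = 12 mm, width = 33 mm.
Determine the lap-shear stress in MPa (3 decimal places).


stress = F / (overlap * width)
= 24342 / (12 * 33)
= 61.470 MPa

61.470


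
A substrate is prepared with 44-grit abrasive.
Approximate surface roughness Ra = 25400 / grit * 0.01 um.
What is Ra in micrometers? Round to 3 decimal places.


Ra = 25400 / 44 * 0.01 = 5.773 um

5.773


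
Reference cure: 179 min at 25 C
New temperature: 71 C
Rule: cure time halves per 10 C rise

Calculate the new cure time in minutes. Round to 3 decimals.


factor = 2^((71-25)/10) = 24.2515
t_new = 179 / 24.2515 = 7.381 min

7.381


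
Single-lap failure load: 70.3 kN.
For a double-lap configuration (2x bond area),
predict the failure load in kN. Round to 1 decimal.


Failure load = 70.3 * 2 = 140.6 kN

140.6


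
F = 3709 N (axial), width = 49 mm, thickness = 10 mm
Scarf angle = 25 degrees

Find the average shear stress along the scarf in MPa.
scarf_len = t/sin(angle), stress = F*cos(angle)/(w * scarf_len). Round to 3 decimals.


scarf_len = 10/sin(25 deg) = 23.6620
cos(25 deg) = 0.906308
stress = 3709*0.906308/(49*23.6620) = 2.899 MPa

2.899


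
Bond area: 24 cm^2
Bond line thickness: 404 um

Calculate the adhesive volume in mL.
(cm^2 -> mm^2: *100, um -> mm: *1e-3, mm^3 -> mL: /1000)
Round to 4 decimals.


V = 24*100 * 404*1e-3 / 1000
= 0.9696 mL

0.9696


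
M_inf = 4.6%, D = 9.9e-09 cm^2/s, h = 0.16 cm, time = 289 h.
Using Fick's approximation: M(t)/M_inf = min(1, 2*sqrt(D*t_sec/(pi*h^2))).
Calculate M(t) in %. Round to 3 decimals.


t = 1040400 s
ratio = min(1, 2*sqrt(9.9e-09*1040400/(pi*0.0256)))
= 0.715736
M(t) = 4.6 * 0.715736 = 3.292%

3.292


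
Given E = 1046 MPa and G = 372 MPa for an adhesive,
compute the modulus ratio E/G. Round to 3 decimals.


E/G ratio = 1046 / 372 = 2.812

2.812


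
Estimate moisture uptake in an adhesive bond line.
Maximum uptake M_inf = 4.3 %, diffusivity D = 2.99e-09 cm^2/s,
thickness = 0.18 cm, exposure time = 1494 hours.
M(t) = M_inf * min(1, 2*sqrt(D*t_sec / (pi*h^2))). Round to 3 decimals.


Convert time: 1494 h = 5378400 s
ratio = min(1, 2*sqrt(2.99e-09*5378400/(pi*0.18^2)))
= 0.794959
M(t) = 4.3 * 0.794959 = 3.418%

3.418


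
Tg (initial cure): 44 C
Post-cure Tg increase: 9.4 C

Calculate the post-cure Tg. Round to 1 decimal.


Post-cure Tg = 44 + 9.4 = 53.4 C

53.4


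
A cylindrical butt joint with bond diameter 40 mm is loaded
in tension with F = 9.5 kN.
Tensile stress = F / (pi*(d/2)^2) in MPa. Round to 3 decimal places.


Area = pi * (40/2)^2 = 1256.6371 mm^2
Stress = 9.5*1000 / 1256.6371
= 7.560 MPa

7.560


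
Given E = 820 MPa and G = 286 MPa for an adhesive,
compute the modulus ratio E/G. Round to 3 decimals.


E/G ratio = 820 / 286 = 2.867

2.867


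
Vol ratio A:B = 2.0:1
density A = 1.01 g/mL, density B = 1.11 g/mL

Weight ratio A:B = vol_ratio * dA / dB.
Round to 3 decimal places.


Weight ratio = 2.0 * 1.01 / 1.11
= 1.820

1.820


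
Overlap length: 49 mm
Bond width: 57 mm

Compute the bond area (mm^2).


Bond area = 49 * 57 = 2793 mm^2

2793


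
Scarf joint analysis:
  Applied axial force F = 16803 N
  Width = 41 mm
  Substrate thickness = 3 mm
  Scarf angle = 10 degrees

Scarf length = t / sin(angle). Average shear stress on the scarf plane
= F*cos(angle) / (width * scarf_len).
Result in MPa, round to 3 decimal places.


Scarf length = 3 / sin(10 deg) = 17.2763 mm
cos(10 deg) = 0.984808
Shear = 16803 * 0.984808 / (41 * 17.2763)
= 23.362 MPa

23.362


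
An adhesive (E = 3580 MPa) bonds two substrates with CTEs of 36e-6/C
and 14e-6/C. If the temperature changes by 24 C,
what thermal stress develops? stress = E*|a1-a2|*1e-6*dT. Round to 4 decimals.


Stress = 3580 * |36 - 14| * 1e-6 * 24
= 1.8902 MPa

1.8902


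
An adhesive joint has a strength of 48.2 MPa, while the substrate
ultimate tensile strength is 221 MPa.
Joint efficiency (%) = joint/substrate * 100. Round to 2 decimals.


Efficiency = 48.2 / 221 * 100
= 21.81%

21.81


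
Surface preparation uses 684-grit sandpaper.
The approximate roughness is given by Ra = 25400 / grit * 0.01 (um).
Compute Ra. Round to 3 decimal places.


Ra = 25400 / 684 * 0.01
= 254 / 684
= 0.371 um

0.371


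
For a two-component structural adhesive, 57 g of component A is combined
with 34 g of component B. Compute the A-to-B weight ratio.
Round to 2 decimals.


Weight ratio A:B = 57 / 34
= 1.68

1.68


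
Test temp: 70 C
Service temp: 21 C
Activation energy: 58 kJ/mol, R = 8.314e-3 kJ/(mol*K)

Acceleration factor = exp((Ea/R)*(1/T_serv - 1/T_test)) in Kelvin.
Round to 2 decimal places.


AF = exp((58/0.008314)*(1/294.15 - 1/343.15))
= 29.56

29.56


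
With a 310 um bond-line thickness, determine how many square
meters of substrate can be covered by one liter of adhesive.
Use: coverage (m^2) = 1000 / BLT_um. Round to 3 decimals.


Coverage = 1000 / 310 = 3.226 m^2

3.226


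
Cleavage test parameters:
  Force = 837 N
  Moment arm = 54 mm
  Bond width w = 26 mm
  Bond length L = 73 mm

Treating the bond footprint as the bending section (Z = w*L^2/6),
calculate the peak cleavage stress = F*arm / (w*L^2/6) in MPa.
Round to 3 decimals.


M = 837 * 54 = 45198 N*mm
Z = 26 * 73^2 / 6 = 138554 / 6 mm^3
sigma = M / Z = 6 * 45198 / 138554 = 271188 / 138554
= 1.957 MPa

1.957


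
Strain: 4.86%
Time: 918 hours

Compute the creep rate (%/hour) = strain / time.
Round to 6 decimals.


Creep rate = 4.86 / 918
= 0.005294 %/h

0.005294


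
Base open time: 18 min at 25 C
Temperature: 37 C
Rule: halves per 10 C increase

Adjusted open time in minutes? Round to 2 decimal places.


Acceleration = 2^((37-25)/10) = 2.2974
Open time = 18 / 2.2974 = 7.83 min

7.83


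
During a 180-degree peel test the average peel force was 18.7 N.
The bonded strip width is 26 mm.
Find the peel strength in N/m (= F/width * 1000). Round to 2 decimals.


Peel strength = F/width * 1000
= 18.7 / 26 * 1000
= 719.23 N/m

719.23


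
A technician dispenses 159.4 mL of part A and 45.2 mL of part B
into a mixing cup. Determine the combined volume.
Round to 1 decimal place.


Combined volume = 159.4 + 45.2
= 204.6 mL

204.6


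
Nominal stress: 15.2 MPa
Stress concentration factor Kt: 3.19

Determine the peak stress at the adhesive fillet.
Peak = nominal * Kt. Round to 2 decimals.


Peak stress = 15.2 * 3.19
= 48.49 MPa

48.49


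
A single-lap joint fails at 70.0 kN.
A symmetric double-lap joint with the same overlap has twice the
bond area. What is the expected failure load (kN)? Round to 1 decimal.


Double-lap load = 2 * 70.0 = 140.0 kN

140.0


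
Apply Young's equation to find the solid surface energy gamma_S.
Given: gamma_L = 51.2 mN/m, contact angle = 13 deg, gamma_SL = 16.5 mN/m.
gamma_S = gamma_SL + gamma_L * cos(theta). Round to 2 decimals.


theta_rad = 13 * pi/180 = 0.226893
gamma_S = 16.5 + 51.2 * cos(0.226893)
= 66.39 mN/m

66.39


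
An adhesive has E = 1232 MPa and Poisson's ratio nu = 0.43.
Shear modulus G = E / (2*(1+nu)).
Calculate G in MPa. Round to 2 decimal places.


G = 1232 / (2*(1+0.43))
= 1232 / 2.86
= 430.77 MPa

430.77


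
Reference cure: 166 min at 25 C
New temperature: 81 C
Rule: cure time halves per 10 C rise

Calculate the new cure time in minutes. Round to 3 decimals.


factor = 2^((81-25)/10) = 48.5029
t_new = 166 / 48.5029 = 3.422 min

3.422


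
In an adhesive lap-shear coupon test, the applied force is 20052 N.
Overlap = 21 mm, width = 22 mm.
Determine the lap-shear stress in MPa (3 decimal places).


stress = F / (overlap * width)
= 20052 / (21 * 22)
= 43.403 MPa

43.403


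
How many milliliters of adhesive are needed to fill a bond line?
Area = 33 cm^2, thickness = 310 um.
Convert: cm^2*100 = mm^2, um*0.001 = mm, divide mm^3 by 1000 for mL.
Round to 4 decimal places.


= (33 * 100) * (310 * 0.001) / 1000
= 1.0230 mL

1.0230


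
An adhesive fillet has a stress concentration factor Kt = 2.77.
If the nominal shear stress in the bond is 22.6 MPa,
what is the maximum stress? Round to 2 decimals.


Max stress = 22.6 * 2.77 = 62.60 MPa

62.60


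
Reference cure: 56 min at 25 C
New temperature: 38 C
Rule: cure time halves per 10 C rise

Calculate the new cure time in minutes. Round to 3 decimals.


factor = 2^((38-25)/10) = 2.4623
t_new = 56 / 2.4623 = 22.743 min

22.743


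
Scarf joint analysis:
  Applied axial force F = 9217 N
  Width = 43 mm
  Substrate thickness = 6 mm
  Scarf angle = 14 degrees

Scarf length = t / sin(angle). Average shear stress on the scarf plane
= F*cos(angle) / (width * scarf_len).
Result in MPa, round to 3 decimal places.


Scarf length = 6 / sin(14 deg) = 24.8014 mm
cos(14 deg) = 0.970296
Shear = 9217 * 0.970296 / (43 * 24.8014)
= 8.386 MPa

8.386


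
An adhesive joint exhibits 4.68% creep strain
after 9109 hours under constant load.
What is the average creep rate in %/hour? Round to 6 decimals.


Creep rate = strain / time
= 4.68 / 9109
= 0.000514 %/h

0.000514


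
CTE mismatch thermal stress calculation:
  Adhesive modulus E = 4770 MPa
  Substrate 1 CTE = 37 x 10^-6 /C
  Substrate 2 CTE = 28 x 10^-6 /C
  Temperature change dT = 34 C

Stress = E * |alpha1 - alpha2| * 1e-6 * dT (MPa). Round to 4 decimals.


delta_alpha = |37 - 28| = 9 x 10^-6/C
Stress = 4770 * 9e-6 * 34
= 1.4596 MPa

1.4596


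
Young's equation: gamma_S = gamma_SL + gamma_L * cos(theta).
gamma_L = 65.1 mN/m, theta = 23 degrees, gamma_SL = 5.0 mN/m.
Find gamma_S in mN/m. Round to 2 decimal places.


cos(23 deg) = 0.920505
gamma_S = 5.0 + 65.1 * 0.920505
= 64.92 mN/m

64.92


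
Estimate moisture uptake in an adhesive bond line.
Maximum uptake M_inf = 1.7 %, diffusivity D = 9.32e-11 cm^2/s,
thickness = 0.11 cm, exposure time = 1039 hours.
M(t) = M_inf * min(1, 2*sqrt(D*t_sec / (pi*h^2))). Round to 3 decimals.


Convert time: 1039 h = 3740400 s
ratio = min(1, 2*sqrt(9.32e-11*3740400/(pi*0.11^2)))
= 0.191527
M(t) = 1.7 * 0.191527 = 0.326%

0.326


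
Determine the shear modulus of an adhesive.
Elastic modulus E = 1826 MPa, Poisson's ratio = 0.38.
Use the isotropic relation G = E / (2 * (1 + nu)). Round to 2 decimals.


G = 1826 / (2*(1+0.38)) = 1826 / 2.76
= 661.59 MPa

661.59


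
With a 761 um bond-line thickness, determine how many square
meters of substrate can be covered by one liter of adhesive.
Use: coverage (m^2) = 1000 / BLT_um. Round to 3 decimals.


Coverage = 1000 / 761 = 1.314 m^2

1.314


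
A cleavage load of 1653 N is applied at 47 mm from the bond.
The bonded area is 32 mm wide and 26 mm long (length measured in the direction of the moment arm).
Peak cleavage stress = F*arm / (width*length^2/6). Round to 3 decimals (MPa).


Moment = 1653 * 47 = 77691 N*mm
Section modulus = 32 * 676 / 6 = 21632 / 6 mm^3
Stress = 77691 / (21632 / 6) = 466146 / 21632
= 21.549 MPa

21.549


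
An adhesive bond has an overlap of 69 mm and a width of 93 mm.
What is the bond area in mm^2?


Bond area = overlap * width
= 69 * 93
= 6417 mm^2

6417


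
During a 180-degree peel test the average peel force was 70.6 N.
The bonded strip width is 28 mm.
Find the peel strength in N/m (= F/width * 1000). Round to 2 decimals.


Peel strength = F/width * 1000
= 70.6 / 28 * 1000
= 2521.43 N/m

2521.43


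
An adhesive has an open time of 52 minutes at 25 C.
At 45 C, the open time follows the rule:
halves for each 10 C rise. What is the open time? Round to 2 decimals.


Factor = 2^((45-25)/10) = 4.0000
Open time = 52 / 4.0000 = 13.00 min

13.00


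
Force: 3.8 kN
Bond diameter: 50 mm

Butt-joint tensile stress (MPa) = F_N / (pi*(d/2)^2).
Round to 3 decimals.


F_N = 3.8 * 1000 = 3800.0 N
A = pi*(25.0)^2 = 1963.4954 mm^2
stress = 3800.0 / 1963.4954 = 1.935 MPa

1.935


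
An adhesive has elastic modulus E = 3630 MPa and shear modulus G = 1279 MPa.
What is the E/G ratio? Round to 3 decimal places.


E/G = 3630 / 1279 = 2.838

2.838


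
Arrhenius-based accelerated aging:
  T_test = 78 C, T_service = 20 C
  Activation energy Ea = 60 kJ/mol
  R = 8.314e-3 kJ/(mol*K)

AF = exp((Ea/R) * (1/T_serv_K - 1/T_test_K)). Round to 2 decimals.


T_test_K = 351.15, T_serv_K = 293.15
AF = exp((60/8.314e-3) * (1/293.15 - 1/351.15))
= 58.33

58.33


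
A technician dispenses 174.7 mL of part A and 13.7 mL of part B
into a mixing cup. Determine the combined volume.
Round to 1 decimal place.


Combined volume = 174.7 + 13.7
= 188.4 mL

188.4


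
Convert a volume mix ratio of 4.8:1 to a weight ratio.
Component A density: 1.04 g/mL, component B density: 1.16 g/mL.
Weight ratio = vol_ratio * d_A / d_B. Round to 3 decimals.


= 4.8 * 1.04 / 1.16 = 4.303

4.303


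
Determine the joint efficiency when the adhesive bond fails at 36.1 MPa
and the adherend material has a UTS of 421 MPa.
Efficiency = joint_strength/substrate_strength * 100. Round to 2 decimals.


Joint efficiency = 36.1 / 421 * 100
= 8.57%

8.57


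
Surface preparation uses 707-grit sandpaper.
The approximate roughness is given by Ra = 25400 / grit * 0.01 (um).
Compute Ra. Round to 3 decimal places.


Ra = 25400 / 707 * 0.01
= 254 / 707
= 0.359 um

0.359


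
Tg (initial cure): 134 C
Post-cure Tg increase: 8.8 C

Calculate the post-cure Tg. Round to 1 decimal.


Post-cure Tg = 134 + 8.8 = 142.8 C

142.8


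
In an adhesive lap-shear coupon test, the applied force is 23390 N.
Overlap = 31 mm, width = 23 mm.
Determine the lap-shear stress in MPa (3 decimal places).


stress = F / (overlap * width)
= 23390 / (31 * 23)
= 32.805 MPa

32.805


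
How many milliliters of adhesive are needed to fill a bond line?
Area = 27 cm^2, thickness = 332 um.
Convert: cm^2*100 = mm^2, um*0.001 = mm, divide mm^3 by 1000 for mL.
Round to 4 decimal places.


= (27 * 100) * (332 * 0.001) / 1000
= 0.8964 mL

0.8964


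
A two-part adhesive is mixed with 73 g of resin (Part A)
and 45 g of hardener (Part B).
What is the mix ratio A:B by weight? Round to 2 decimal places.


Mix ratio = mass_A / mass_B
= 73 / 45
= 1.62

1.62


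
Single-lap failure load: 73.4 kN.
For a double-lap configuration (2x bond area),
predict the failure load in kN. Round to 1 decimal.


Failure load = 73.4 * 2 = 146.8 kN

146.8


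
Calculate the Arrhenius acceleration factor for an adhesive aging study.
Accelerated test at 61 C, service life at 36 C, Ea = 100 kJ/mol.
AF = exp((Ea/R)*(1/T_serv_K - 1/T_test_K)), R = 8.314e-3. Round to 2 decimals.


T_test = 334.15 K, T_serv = 309.15 K
Ea/R = 100 / 0.008314 = 12027.90
AF = exp(12027.90 * (1/309.15 - 1/334.15))
= 18.37

18.37


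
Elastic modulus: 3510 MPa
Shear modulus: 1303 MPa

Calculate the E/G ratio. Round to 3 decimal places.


E / G = 3510 / 1303 = 2.694

2.694


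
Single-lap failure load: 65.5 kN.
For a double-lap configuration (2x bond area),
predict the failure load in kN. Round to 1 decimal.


Failure load = 65.5 * 2 = 131.0 kN

131.0


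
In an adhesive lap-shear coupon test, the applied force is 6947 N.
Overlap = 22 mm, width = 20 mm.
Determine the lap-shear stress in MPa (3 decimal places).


stress = F / (overlap * width)
= 6947 / (22 * 20)
= 15.789 MPa

15.789


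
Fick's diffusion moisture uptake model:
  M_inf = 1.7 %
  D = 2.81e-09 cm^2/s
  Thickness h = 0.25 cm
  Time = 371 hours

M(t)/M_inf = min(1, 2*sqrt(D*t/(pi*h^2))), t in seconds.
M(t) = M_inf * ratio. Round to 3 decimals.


t_sec = 371 * 3600 = 1335600
ratio = 2*sqrt(2.81e-09*1335600/(pi*0.25^2))
= min(1, 0.276507)
= 0.276507
M(t) = 1.7 * 0.276507 = 0.470 %

0.470


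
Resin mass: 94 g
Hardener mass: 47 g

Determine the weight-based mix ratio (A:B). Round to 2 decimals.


Ratio = 94 / 47 = 2.00

2.00


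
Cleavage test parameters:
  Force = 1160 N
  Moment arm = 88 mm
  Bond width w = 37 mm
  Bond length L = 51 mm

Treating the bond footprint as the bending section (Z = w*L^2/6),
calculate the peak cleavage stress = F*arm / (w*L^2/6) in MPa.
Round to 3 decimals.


M = 1160 * 88 = 102080 N*mm
Z = 37 * 51^2 / 6 = 96237 / 6 mm^3
sigma = M / Z = 6 * 102080 / 96237 = 612480 / 96237
= 6.364 MPa

6.364


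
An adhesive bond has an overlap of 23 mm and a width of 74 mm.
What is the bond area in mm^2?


Bond area = overlap * width
= 23 * 74
= 1702 mm^2

1702


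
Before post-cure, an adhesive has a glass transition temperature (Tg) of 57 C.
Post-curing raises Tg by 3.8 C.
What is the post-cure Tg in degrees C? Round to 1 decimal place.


Tg_post = Tg_base + delta_Tg
= 57 + 3.8
= 60.8 C

60.8


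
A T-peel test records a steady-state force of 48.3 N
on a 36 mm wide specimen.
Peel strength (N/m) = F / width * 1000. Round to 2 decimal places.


Peel strength = 48.3 / 36 * 1000
= 1341.67 N/m

1341.67


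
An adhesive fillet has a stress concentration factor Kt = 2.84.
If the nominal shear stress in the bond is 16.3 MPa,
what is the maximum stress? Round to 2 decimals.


Max stress = 16.3 * 2.84 = 46.29 MPa

46.29


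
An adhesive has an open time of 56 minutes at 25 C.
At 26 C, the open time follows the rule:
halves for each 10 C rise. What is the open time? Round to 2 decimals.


Factor = 2^((26-25)/10) = 1.0718
Open time = 56 / 1.0718 = 52.25 min

52.25


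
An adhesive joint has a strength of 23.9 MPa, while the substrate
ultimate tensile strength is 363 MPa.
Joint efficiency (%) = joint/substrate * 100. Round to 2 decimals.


Efficiency = 23.9 / 363 * 100
= 6.58%

6.58


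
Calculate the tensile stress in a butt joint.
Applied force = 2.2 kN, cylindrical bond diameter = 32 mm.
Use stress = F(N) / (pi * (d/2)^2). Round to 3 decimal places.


A = pi * 16.0^2 = 804.2477 mm^2
sigma = 2200.0 / 804.2477 = 2.735 MPa

2.735


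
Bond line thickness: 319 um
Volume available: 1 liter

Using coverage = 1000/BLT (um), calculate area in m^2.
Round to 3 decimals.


1 L = 1e6 mm^3, thickness = 319 um = 0.319 mm
Area = 1e6 / 0.319 mm^2 = (1e6 / 0.319) / 1e6 m^2 = 1000 / 319 m^2
= 3.135 m^2

3.135


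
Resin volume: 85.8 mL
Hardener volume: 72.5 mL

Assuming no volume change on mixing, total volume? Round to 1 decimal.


V_total = 85.8 + 72.5 = 158.3 mL

158.3


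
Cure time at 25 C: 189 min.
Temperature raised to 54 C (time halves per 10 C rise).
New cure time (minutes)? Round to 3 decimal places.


Acceleration factor = 2^(29/10) = 7.4643
New time = 189 / 7.4643 = 25.321 min

25.321


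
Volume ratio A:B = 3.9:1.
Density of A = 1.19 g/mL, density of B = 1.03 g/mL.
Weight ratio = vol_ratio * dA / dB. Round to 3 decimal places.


Wt ratio = 3.9 * 1.19 / 1.03
= 4.506

4.506


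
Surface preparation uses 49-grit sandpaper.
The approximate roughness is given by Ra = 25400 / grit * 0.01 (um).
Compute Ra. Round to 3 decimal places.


Ra = 25400 / 49 * 0.01
= 254 / 49
= 5.184 um

5.184


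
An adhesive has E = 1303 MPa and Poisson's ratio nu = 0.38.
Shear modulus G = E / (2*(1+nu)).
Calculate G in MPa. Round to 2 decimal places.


G = 1303 / (2*(1+0.38))
= 1303 / 2.76
= 472.10 MPa

472.10


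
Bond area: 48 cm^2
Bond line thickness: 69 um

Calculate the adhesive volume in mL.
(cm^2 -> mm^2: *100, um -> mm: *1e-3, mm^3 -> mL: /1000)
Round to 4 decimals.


V = 48*100 * 69*1e-3 / 1000
= 0.3312 mL

0.3312


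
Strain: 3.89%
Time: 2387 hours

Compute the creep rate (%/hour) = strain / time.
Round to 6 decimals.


Creep rate = 3.89 / 2387
= 0.001630 %/h

0.001630


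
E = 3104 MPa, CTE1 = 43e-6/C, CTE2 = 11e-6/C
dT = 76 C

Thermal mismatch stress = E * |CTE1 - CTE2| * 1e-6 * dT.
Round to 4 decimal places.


= 3104 * 32e-6 * 76
= 7.5489 MPa

7.5489


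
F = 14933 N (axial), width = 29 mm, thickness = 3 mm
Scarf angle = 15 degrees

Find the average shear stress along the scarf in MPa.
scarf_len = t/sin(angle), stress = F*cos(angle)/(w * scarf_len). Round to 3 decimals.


scarf_len = 3/sin(15 deg) = 11.5911
cos(15 deg) = 0.965926
stress = 14933*0.965926/(29*11.5911) = 42.911 MPa

42.911


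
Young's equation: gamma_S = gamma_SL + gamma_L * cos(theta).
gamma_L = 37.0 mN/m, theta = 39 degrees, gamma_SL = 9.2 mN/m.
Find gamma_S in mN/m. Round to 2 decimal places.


cos(39 deg) = 0.777146
gamma_S = 9.2 + 37.0 * 0.777146
= 37.95 mN/m

37.95


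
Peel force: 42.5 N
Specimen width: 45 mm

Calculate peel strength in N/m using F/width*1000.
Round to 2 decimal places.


Peel strength = 42.5 / 45 * 1000 = 944.44 N/m

944.44


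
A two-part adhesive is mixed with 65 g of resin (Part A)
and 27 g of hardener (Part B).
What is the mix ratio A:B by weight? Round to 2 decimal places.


Mix ratio = mass_A / mass_B
= 65 / 27
= 2.41

2.41


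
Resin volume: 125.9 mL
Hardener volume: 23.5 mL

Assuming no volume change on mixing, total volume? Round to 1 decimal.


V_total = 125.9 + 23.5 = 149.4 mL

149.4
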